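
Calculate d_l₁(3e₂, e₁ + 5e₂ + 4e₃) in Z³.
7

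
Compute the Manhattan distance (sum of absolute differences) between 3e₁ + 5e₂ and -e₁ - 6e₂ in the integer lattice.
15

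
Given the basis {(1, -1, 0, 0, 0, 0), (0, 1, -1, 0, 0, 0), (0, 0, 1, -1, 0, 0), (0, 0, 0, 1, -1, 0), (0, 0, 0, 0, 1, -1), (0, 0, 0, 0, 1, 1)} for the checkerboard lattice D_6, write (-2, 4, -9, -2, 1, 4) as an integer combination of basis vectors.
-2b₁ + 2b₂ - 7b₃ - 9b₄ - 6b₅ - 2b₆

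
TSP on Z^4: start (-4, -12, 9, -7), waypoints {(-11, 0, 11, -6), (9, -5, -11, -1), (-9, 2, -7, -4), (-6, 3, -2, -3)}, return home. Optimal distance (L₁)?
134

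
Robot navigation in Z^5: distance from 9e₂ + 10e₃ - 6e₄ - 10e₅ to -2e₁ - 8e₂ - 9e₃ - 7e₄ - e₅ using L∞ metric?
19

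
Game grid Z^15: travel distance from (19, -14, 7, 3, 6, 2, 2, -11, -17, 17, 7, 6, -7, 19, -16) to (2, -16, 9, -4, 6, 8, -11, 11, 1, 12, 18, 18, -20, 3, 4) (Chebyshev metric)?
22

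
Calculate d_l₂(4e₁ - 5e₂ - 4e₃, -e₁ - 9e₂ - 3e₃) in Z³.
6.48074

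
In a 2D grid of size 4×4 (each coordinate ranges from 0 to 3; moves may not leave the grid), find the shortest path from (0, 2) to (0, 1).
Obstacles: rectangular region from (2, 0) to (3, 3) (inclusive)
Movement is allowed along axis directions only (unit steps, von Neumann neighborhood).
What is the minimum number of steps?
1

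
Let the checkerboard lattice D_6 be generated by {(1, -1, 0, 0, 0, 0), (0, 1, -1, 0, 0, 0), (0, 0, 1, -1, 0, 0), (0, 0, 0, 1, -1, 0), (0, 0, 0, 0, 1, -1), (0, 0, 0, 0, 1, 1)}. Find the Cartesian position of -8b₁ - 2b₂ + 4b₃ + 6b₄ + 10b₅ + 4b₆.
(-8, 6, 6, 2, 8, -6)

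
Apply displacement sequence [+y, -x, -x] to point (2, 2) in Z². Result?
(0, 3)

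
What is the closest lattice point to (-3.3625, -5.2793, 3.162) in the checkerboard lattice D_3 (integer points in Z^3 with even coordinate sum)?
(-4, -5, 3)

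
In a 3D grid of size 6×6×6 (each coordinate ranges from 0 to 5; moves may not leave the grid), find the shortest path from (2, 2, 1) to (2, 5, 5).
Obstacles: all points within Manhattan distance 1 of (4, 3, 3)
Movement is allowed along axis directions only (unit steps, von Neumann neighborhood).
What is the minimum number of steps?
7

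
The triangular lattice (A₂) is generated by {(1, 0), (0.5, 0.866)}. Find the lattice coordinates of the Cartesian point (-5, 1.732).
-6b₁ + 2b₂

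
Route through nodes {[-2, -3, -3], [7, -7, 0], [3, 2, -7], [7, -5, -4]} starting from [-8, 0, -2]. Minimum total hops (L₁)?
44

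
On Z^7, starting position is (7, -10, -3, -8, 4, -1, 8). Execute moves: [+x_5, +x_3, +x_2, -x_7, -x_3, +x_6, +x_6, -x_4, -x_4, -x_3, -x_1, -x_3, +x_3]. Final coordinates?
(6, -9, -4, -10, 5, 1, 7)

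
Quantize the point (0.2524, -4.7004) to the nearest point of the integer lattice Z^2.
(0, -5)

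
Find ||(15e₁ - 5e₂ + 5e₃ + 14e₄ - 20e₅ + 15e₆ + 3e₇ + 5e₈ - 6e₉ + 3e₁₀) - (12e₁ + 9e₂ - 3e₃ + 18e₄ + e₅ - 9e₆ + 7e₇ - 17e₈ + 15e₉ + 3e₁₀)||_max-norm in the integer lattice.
24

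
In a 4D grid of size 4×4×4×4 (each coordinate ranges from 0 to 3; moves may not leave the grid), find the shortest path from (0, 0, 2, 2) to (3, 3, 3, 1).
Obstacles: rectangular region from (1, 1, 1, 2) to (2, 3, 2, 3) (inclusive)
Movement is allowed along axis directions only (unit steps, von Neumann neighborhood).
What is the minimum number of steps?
8
(one shortest path: (0, 0, 2, 2) → (1, 0, 2, 2) → (2, 0, 2, 2) → (3, 0, 2, 2) → (3, 1, 2, 2) → (3, 2, 2, 2) → (3, 3, 2, 2) → (3, 3, 3, 2) → (3, 3, 3, 1))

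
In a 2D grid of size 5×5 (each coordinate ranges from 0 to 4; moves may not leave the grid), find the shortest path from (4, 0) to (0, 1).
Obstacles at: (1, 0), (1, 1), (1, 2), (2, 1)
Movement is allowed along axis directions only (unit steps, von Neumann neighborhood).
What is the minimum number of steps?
9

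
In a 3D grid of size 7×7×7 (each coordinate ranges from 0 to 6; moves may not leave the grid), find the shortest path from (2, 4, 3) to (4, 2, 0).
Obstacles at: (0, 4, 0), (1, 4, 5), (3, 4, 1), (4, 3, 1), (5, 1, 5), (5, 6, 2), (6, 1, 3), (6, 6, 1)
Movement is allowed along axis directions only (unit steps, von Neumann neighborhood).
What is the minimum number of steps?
7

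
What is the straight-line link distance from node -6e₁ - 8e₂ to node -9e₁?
8.544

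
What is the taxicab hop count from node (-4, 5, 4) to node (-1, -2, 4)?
10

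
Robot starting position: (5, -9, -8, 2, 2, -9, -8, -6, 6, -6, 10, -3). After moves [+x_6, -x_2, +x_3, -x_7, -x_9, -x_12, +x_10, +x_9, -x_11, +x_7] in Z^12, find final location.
(5, -10, -7, 2, 2, -8, -8, -6, 6, -5, 9, -4)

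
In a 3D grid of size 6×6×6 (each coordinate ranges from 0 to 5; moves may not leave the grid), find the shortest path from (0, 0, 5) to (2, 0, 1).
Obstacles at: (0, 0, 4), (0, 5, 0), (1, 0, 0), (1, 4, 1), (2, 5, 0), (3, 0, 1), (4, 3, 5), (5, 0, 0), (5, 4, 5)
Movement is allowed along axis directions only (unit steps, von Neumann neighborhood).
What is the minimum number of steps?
6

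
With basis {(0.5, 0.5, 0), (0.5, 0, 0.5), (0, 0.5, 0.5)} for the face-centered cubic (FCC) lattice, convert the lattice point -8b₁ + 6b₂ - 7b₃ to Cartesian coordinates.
(-1, -7.5, -0.5)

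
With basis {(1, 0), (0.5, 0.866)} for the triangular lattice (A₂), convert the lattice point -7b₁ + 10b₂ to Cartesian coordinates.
(-2, 8.66)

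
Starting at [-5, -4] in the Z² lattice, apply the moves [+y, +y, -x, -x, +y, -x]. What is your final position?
(-8, -1)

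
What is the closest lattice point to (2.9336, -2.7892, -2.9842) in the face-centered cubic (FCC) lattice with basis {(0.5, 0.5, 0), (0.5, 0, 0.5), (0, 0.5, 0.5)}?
(3, -3, -3)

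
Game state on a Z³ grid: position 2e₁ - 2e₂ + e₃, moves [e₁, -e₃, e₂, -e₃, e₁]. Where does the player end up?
(4, -1, -1)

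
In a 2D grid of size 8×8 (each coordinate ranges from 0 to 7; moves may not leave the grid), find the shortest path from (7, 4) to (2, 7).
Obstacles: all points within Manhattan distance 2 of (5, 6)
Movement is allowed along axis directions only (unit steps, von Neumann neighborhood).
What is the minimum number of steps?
10
(one shortest path: (7, 4) → (6, 4) → (6, 3) → (5, 3) → (4, 3) → (3, 3) → (2, 3) → (2, 4) → (2, 5) → (2, 6) → (2, 7))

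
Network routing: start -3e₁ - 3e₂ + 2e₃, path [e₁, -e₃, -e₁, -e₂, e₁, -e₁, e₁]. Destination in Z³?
(-2, -4, 1)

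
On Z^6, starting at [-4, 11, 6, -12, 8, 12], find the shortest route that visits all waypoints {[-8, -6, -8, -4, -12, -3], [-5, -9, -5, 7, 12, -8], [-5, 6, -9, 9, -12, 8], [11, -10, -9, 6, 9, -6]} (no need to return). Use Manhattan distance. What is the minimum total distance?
182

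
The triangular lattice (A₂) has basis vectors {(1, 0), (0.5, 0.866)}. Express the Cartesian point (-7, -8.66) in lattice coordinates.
-2b₁ - 10b₂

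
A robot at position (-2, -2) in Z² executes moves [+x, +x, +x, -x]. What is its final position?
(0, -2)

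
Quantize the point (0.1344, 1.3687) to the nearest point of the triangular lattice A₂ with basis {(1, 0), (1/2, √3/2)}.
(0, 1.732)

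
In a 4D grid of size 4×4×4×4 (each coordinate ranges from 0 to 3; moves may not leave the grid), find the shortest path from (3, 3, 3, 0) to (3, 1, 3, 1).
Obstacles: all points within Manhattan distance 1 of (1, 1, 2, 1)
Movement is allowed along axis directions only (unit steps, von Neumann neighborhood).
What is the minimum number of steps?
3
(one shortest path: (3, 3, 3, 0) → (3, 2, 3, 0) → (3, 1, 3, 0) → (3, 1, 3, 1))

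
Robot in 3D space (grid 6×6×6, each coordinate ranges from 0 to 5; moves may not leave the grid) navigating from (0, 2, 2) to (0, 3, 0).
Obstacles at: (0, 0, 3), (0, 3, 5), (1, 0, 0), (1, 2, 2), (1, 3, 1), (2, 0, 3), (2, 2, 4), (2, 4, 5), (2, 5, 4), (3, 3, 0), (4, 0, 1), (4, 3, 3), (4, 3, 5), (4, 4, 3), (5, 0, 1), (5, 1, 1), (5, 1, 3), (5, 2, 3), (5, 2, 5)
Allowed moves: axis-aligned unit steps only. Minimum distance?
3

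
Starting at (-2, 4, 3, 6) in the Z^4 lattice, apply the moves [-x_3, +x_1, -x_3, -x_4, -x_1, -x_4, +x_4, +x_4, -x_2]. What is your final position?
(-2, 3, 1, 6)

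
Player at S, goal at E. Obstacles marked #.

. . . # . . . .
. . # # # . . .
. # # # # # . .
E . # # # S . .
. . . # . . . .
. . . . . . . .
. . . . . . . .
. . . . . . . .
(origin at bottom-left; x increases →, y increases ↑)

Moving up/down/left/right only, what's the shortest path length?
9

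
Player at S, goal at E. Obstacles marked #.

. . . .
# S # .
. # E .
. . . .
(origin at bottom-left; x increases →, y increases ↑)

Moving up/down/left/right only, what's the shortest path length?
6
(one shortest path: (1, 2) → (1, 3) → (2, 3) → (3, 3) → (3, 2) → (3, 1) → (2, 1))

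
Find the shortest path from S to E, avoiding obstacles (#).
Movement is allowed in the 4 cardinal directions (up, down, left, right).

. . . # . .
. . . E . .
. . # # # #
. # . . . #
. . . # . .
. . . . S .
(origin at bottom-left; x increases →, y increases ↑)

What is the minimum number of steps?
11
(one shortest path: (4, 0) → (3, 0) → (2, 0) → (1, 0) → (0, 0) → (0, 1) → (0, 2) → (0, 3) → (1, 3) → (1, 4) → (2, 4) → (3, 4))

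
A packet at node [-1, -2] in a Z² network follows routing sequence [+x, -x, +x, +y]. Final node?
(0, -1)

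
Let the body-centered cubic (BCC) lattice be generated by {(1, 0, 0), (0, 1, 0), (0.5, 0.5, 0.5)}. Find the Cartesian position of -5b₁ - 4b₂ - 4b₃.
(-7, -6, -2)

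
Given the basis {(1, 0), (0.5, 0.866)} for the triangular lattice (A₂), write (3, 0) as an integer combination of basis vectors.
3b₁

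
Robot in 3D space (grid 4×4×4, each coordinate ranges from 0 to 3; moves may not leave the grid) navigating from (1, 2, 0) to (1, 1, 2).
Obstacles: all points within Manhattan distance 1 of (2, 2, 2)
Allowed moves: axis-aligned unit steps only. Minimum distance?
3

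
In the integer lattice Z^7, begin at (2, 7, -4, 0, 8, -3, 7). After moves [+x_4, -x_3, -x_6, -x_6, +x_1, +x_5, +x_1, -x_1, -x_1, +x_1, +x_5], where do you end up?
(3, 7, -5, 1, 10, -5, 7)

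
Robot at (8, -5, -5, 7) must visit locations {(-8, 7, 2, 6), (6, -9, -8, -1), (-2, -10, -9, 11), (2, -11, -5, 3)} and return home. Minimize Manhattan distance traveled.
122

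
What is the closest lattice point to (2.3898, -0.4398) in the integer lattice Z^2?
(2, 0)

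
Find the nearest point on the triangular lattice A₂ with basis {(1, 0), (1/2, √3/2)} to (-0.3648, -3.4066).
(0, -3.464)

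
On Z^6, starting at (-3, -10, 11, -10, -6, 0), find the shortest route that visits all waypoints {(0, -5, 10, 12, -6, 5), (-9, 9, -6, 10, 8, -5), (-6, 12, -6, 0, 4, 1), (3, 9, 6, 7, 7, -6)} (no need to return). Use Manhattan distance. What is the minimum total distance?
141
(one optimal route: (-3, -10, 11, -10, -6, 0) → (0, -5, 10, 12, -6, 5) → (3, 9, 6, 7, 7, -6) → (-9, 9, -6, 10, 8, -5) → (-6, 12, -6, 0, 4, 1))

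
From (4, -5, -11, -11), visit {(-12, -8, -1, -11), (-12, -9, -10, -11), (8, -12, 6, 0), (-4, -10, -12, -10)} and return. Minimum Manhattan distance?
118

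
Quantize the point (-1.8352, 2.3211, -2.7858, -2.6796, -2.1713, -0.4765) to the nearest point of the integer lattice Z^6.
(-2, 2, -3, -3, -2, 0)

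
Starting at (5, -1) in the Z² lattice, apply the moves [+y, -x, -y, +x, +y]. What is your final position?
(5, 0)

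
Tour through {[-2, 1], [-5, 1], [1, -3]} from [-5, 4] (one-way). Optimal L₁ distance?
13
(one optimal route: (-5, 4) → (-5, 1) → (-2, 1) → (1, -3))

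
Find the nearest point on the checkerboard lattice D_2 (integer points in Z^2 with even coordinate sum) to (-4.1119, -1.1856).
(-4, -2)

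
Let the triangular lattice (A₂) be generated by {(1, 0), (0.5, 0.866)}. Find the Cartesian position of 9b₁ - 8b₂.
(5, -6.928)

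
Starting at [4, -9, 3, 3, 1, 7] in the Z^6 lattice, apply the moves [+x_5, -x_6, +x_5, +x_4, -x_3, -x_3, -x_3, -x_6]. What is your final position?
(4, -9, 0, 4, 3, 5)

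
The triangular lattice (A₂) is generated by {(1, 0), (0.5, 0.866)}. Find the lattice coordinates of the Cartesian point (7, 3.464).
5b₁ + 4b₂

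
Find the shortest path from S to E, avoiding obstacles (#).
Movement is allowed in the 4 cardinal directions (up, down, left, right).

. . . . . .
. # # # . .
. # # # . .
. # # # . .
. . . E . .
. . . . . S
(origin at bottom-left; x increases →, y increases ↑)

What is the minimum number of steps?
3
(one shortest path: (5, 0) → (4, 0) → (3, 0) → (3, 1))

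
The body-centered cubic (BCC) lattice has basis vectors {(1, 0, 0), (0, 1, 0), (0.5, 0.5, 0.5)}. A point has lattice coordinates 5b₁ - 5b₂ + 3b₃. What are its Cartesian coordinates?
(6.5, -3.5, 1.5)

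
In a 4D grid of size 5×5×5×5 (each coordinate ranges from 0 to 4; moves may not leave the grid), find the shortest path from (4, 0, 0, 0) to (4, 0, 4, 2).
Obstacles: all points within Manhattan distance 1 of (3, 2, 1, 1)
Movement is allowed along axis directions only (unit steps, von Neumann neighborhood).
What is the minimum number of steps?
6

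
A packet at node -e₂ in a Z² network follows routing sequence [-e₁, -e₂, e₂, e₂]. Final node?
(-1, 0)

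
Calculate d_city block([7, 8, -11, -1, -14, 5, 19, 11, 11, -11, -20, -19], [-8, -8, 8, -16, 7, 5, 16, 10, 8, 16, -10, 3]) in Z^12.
152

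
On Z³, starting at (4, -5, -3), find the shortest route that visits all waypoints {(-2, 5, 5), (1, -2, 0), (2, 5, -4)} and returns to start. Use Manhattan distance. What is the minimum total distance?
50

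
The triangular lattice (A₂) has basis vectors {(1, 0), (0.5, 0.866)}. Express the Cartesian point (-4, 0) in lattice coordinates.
-4b₁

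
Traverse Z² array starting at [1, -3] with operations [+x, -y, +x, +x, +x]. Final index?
(5, -4)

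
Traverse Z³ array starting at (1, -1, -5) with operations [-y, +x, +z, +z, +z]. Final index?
(2, -2, -2)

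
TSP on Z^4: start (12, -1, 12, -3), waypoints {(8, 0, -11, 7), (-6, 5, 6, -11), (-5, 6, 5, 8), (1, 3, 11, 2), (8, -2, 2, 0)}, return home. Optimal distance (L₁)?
146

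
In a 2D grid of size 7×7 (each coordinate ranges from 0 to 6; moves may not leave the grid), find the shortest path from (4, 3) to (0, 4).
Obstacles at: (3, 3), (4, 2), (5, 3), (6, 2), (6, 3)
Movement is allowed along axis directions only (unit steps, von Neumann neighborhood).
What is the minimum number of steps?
5
(one shortest path: (4, 3) → (4, 4) → (3, 4) → (2, 4) → (1, 4) → (0, 4))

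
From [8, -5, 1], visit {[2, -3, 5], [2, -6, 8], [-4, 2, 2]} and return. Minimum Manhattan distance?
54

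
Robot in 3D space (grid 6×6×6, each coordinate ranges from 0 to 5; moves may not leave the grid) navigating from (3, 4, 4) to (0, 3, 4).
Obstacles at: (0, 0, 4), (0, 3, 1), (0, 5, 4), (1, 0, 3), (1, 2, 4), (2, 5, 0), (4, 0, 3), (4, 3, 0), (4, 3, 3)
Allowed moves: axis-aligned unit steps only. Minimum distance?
4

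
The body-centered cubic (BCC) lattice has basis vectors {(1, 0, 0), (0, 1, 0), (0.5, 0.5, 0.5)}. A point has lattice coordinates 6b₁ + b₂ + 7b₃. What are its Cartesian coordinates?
(9.5, 4.5, 3.5)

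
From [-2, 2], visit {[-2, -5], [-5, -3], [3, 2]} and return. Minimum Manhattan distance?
30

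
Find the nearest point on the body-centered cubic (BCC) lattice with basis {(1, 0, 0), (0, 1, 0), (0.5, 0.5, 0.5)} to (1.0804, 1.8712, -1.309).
(1, 2, -1)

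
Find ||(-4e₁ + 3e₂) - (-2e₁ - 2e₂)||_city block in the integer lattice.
7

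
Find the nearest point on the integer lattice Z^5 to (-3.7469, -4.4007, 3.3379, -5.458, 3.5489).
(-4, -4, 3, -5, 4)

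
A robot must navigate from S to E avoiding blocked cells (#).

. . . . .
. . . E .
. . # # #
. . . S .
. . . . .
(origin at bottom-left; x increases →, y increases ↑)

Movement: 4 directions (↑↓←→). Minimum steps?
6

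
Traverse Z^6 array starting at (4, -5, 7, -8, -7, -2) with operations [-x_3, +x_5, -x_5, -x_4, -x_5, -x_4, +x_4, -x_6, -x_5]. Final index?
(4, -5, 6, -9, -9, -3)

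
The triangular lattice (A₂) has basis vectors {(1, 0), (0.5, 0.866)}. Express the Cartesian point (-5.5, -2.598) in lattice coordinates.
-4b₁ - 3b₂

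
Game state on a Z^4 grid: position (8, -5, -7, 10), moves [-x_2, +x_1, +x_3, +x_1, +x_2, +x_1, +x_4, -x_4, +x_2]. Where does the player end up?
(11, -4, -6, 10)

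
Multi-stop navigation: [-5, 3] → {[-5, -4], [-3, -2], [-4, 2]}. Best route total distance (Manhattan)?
11
(one optimal route: (-5, 3) → (-4, 2) → (-3, -2) → (-5, -4))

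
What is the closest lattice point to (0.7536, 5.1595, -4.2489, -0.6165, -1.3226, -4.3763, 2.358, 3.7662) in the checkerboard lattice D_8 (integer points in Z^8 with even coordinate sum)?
(1, 5, -4, -1, -1, -4, 2, 4)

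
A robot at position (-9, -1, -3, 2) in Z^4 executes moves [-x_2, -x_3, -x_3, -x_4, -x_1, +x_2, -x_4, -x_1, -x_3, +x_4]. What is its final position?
(-11, -1, -6, 1)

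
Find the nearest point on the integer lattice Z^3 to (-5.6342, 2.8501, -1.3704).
(-6, 3, -1)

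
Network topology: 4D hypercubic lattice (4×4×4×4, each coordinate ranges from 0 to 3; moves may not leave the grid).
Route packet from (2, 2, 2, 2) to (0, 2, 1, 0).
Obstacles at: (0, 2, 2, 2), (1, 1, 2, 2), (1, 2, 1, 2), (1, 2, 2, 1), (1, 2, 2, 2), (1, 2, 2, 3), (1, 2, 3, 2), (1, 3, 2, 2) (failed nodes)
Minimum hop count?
5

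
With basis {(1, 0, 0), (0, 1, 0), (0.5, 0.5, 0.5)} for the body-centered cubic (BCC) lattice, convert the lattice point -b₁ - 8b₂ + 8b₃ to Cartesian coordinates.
(3, -4, 4)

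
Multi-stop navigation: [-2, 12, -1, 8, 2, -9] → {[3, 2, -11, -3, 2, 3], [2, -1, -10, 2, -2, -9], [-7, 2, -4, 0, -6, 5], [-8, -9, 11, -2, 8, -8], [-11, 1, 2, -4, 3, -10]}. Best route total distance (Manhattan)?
162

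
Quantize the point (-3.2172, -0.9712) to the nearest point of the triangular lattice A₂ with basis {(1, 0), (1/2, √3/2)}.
(-3.5, -0.866)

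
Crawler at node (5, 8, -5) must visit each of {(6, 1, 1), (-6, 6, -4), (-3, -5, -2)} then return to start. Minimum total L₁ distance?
62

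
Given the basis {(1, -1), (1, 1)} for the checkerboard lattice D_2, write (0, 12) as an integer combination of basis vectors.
-6b₁ + 6b₂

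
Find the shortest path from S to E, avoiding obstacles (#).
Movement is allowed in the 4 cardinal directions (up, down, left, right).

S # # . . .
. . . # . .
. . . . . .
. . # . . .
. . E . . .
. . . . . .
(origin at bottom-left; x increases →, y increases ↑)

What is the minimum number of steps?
6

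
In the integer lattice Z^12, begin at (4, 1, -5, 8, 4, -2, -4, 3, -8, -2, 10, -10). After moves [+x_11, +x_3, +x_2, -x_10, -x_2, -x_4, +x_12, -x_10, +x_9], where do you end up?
(4, 1, -4, 7, 4, -2, -4, 3, -7, -4, 11, -9)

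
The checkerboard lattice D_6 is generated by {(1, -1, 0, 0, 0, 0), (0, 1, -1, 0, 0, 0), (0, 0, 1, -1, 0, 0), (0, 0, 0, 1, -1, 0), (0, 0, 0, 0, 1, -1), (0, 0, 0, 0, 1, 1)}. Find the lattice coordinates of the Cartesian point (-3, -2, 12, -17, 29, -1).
-3b₁ - 5b₂ + 7b₃ - 10b₄ + 10b₅ + 9b₆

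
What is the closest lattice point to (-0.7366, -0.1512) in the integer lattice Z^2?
(-1, 0)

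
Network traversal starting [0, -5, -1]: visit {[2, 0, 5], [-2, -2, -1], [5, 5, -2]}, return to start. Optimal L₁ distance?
48
(one optimal route: (0, -5, -1) → (2, 0, 5) → (5, 5, -2) → (-2, -2, -1) → (0, -5, -1))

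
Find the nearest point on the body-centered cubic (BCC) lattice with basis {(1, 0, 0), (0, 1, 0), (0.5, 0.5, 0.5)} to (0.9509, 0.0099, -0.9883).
(1, 0, -1)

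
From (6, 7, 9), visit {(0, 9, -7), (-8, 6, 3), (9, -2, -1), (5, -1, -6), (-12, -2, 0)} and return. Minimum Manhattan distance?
108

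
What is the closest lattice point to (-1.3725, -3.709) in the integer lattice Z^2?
(-1, -4)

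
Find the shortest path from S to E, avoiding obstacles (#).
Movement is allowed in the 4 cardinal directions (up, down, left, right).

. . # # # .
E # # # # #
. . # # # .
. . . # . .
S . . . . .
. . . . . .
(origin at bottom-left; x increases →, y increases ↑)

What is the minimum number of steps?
3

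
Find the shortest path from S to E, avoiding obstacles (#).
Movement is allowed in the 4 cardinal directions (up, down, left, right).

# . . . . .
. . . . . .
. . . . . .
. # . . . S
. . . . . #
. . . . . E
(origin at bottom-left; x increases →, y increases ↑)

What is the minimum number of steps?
4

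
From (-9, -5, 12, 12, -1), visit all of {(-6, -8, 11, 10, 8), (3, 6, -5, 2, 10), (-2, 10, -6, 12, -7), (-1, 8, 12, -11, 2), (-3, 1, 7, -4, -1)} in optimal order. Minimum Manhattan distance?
162
(one optimal route: (-9, -5, 12, 12, -1) → (-6, -8, 11, 10, 8) → (-3, 1, 7, -4, -1) → (-1, 8, 12, -11, 2) → (3, 6, -5, 2, 10) → (-2, 10, -6, 12, -7))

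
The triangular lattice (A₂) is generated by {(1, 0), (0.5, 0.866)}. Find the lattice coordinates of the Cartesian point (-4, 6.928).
-8b₁ + 8b₂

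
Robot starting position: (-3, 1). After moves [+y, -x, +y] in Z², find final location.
(-4, 3)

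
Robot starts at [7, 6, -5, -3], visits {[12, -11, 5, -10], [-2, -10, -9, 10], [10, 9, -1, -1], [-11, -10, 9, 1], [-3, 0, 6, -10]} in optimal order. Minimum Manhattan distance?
144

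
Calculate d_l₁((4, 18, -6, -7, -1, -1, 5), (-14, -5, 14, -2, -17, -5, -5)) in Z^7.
96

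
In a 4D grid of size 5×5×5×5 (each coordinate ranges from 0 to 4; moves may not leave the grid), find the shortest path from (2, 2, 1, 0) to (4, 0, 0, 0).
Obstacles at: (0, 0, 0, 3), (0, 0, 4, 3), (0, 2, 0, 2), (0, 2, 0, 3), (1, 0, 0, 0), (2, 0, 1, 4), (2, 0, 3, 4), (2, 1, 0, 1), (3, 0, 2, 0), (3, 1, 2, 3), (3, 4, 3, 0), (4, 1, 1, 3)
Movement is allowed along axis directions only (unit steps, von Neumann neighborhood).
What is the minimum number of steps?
5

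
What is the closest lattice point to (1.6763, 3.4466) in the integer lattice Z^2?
(2, 3)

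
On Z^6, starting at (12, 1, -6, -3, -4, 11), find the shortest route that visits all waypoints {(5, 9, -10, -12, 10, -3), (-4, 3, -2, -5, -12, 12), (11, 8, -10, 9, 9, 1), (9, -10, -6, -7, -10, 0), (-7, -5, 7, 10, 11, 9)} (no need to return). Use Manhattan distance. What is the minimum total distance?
226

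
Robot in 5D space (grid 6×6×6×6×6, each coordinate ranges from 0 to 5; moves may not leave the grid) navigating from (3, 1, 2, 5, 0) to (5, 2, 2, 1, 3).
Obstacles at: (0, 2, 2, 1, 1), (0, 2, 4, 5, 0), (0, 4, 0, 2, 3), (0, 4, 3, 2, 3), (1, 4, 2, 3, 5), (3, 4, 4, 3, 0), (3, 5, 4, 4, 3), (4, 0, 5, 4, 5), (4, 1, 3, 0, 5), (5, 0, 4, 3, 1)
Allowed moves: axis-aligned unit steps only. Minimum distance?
10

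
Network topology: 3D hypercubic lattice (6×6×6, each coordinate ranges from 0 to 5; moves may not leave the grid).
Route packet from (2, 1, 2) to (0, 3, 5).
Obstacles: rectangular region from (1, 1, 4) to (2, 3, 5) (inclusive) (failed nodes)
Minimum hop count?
7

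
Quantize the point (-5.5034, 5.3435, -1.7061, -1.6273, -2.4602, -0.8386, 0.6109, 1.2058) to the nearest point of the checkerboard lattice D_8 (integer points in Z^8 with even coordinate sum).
(-6, 5, -2, -2, -2, -1, 1, 1)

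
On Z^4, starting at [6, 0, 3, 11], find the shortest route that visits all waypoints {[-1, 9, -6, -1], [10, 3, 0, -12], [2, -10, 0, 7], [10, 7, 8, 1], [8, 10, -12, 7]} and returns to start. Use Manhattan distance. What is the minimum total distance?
168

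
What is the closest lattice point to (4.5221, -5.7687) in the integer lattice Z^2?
(5, -6)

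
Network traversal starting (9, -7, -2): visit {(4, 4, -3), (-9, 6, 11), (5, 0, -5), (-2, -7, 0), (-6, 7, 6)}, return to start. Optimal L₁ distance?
96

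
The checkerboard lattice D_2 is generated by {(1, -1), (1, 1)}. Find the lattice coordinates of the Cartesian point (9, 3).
3b₁ + 6b₂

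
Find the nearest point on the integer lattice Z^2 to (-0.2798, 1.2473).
(0, 1)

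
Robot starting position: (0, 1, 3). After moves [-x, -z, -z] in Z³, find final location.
(-1, 1, 1)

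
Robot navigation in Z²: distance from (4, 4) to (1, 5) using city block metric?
4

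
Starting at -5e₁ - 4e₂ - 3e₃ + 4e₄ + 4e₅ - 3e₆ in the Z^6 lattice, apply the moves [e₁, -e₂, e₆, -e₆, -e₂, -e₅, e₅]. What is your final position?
(-4, -6, -3, 4, 4, -3)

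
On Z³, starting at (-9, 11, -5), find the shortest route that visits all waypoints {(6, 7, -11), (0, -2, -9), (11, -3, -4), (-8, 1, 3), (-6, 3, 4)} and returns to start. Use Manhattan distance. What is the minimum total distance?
112
(one optimal route: (-9, 11, -5) → (6, 7, -11) → (11, -3, -4) → (0, -2, -9) → (-8, 1, 3) → (-6, 3, 4) → (-9, 11, -5))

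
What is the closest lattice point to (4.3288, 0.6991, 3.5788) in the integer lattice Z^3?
(4, 1, 4)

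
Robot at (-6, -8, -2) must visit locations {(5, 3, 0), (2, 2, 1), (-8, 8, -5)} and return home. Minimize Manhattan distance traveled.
70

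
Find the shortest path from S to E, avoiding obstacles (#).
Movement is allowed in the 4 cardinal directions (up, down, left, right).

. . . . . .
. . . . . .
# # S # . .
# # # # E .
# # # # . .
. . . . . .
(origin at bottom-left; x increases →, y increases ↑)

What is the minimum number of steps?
5
(one shortest path: (2, 3) → (2, 4) → (3, 4) → (4, 4) → (4, 3) → (4, 2))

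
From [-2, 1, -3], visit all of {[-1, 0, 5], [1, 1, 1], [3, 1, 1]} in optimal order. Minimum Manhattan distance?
18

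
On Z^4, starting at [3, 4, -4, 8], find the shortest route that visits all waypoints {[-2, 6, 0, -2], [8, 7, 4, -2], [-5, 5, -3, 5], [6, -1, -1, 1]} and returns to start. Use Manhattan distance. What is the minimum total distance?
78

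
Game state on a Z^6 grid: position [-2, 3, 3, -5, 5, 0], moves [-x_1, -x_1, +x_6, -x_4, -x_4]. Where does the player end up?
(-4, 3, 3, -7, 5, 1)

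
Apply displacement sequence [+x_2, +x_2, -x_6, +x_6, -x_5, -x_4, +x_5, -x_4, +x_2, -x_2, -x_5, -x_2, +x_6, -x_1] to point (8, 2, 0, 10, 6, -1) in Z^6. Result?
(7, 3, 0, 8, 5, 0)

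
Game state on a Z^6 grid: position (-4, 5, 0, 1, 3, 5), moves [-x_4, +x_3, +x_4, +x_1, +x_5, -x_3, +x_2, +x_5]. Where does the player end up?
(-3, 6, 0, 1, 5, 5)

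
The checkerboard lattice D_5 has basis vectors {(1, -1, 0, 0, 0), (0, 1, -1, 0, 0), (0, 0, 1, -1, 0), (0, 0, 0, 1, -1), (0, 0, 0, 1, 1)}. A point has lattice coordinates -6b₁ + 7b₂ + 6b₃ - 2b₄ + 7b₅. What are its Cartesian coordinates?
(-6, 13, -1, -1, 9)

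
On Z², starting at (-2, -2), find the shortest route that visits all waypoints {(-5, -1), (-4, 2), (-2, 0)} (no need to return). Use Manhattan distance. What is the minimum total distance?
10
(one optimal route: (-2, -2) → (-2, 0) → (-5, -1) → (-4, 2))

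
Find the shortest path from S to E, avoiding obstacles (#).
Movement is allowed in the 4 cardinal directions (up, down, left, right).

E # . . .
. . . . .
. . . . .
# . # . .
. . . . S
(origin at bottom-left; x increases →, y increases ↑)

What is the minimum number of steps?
8
(one shortest path: (4, 0) → (3, 0) → (2, 0) → (1, 0) → (1, 1) → (1, 2) → (0, 2) → (0, 3) → (0, 4))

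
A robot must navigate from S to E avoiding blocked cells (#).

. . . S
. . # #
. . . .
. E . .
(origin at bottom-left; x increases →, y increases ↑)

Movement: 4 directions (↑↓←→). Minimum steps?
5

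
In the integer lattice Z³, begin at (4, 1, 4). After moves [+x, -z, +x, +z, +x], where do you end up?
(7, 1, 4)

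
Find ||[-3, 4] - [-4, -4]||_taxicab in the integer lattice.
9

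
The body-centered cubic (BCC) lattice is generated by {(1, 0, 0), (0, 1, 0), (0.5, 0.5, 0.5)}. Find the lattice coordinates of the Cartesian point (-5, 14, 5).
-10b₁ + 9b₂ + 10b₃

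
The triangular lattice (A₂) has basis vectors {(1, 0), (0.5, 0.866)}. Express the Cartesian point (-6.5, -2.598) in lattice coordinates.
-5b₁ - 3b₂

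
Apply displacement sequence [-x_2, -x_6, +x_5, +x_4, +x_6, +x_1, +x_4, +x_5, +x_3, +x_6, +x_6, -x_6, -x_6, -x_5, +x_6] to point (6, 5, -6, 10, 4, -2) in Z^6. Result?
(7, 4, -5, 12, 5, -1)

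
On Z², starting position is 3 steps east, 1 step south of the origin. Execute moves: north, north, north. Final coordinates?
(3, 2)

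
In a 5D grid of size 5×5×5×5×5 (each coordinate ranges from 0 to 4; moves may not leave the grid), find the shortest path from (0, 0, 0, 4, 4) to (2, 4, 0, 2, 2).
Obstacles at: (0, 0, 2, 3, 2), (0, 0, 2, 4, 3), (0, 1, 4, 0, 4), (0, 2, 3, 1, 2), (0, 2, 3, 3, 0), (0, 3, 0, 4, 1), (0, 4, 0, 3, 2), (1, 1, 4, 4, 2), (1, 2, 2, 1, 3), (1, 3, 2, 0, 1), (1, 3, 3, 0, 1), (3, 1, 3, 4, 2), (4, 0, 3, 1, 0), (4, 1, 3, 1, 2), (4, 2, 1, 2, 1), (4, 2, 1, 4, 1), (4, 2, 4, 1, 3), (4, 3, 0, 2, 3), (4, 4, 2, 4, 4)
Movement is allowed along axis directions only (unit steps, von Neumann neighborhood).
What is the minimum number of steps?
10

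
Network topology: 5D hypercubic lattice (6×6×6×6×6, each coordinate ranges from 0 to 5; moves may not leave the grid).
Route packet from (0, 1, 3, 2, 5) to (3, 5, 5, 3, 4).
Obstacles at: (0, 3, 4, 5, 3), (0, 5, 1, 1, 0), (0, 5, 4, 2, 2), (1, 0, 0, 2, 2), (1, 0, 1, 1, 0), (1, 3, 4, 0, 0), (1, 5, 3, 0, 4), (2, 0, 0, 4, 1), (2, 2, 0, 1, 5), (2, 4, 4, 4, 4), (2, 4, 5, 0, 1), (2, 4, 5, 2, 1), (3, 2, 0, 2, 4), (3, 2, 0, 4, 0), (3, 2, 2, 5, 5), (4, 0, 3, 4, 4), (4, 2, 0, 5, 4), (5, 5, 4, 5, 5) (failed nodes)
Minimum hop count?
11
(one shortest path: (0, 1, 3, 2, 5) → (1, 1, 3, 2, 5) → (2, 1, 3, 2, 5) → (3, 1, 3, 2, 5) → (3, 2, 3, 2, 5) → (3, 3, 3, 2, 5) → (3, 4, 3, 2, 5) → (3, 5, 3, 2, 5) → (3, 5, 4, 2, 5) → (3, 5, 5, 2, 5) → (3, 5, 5, 3, 5) → (3, 5, 5, 3, 4))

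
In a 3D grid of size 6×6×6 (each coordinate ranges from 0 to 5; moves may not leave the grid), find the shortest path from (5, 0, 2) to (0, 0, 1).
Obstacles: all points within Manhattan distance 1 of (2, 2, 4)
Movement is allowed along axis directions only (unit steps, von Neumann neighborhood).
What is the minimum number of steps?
6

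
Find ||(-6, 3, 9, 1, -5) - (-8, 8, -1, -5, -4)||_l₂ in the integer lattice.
12.8841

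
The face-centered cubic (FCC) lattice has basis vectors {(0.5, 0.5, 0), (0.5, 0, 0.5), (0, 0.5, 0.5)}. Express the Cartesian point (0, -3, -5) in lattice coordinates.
2b₁ - 2b₂ - 8b₃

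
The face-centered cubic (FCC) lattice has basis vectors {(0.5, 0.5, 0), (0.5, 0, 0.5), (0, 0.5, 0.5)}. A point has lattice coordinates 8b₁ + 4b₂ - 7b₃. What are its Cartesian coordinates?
(6, 0.5, -1.5)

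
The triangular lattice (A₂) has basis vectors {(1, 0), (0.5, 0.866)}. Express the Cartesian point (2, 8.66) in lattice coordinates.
-3b₁ + 10b₂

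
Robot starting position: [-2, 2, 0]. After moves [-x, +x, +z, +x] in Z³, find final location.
(-1, 2, 1)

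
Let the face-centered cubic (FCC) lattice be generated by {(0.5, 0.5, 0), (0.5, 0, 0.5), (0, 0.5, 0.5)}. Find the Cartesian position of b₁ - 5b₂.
(-2, 0.5, -2.5)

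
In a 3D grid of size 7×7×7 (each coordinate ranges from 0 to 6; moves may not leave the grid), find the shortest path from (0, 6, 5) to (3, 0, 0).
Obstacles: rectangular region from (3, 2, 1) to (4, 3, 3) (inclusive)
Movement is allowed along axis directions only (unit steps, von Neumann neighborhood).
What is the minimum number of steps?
14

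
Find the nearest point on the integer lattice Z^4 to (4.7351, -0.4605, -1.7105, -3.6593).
(5, 0, -2, -4)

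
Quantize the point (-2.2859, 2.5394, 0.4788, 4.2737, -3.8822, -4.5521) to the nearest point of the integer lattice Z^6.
(-2, 3, 0, 4, -4, -5)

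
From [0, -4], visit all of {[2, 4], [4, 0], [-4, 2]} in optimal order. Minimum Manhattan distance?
22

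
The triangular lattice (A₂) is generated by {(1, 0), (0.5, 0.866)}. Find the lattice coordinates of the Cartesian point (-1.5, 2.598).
-3b₁ + 3b₂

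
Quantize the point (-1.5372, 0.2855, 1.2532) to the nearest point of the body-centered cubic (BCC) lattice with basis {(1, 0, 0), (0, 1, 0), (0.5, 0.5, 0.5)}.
(-1.5, 0.5, 1.5)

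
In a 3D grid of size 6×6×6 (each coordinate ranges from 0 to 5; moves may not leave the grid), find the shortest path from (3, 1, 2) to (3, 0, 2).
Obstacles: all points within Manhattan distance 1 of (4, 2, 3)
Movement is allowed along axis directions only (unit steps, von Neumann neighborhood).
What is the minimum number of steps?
1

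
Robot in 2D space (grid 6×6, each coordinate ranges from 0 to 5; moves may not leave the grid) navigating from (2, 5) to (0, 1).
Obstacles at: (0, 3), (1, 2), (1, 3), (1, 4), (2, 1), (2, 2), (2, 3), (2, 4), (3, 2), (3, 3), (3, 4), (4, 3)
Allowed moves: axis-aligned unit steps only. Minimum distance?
14
(one shortest path: (2, 5) → (3, 5) → (4, 5) → (5, 5) → (5, 4) → (5, 3) → (5, 2) → (4, 2) → (4, 1) → (3, 1) → (3, 0) → (2, 0) → (1, 0) → (0, 0) → (0, 1))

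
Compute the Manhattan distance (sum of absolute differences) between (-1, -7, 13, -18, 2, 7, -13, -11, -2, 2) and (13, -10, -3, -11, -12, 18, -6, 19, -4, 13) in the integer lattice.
115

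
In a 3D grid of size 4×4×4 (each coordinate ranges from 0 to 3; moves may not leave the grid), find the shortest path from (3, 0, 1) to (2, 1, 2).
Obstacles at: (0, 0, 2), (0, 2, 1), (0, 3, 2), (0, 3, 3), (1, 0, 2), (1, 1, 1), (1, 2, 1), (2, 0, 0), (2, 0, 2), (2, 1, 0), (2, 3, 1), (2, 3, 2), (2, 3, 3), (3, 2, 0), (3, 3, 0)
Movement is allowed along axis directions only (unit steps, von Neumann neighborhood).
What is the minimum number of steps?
3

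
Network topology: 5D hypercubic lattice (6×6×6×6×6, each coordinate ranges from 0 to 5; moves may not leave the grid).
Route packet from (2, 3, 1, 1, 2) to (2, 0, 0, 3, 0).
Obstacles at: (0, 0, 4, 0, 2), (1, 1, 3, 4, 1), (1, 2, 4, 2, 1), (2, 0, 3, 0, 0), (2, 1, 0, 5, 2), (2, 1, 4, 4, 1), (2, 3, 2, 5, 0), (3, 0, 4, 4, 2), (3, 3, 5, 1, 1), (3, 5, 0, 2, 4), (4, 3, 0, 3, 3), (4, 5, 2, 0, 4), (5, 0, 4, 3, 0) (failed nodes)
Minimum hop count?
8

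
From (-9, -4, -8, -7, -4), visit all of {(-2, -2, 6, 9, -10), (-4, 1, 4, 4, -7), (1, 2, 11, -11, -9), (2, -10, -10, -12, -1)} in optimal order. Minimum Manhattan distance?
115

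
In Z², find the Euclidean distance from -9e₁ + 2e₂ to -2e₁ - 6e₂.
10.6301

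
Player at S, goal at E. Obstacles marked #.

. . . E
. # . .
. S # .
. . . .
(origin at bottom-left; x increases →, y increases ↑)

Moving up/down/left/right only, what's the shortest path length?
6
(one shortest path: (1, 1) → (0, 1) → (0, 2) → (0, 3) → (1, 3) → (2, 3) → (3, 3))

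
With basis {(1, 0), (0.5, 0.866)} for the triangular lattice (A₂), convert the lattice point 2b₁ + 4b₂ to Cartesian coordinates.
(4, 3.464)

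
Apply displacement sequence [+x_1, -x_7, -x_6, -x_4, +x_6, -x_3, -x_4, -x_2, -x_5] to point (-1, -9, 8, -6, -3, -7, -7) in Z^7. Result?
(0, -10, 7, -8, -4, -7, -8)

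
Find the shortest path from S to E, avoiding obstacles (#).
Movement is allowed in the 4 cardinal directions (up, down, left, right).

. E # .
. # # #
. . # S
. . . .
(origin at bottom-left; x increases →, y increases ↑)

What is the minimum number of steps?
8
(one shortest path: (3, 1) → (3, 0) → (2, 0) → (1, 0) → (0, 0) → (0, 1) → (0, 2) → (0, 3) → (1, 3))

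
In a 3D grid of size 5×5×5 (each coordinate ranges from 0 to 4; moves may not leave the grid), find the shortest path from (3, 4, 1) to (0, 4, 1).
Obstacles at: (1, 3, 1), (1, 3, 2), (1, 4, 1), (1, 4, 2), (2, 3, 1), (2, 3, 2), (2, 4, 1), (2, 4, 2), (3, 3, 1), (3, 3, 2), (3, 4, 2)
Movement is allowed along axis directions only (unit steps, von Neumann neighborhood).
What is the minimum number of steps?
5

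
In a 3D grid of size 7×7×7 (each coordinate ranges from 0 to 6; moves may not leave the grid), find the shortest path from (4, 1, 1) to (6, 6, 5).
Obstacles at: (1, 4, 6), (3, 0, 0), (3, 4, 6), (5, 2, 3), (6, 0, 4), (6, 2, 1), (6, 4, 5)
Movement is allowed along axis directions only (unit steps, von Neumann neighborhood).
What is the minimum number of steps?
11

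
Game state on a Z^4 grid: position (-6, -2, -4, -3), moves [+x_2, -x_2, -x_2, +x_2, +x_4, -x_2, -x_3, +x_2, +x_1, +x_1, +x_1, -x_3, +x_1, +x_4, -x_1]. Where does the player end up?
(-3, -2, -6, -1)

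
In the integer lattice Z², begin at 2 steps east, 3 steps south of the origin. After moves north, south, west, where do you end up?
(1, -3)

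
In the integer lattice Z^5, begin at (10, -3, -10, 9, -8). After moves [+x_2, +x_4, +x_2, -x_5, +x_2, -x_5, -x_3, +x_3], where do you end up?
(10, 0, -10, 10, -10)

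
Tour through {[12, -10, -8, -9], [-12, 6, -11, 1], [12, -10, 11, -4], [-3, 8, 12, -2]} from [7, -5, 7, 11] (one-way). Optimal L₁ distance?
142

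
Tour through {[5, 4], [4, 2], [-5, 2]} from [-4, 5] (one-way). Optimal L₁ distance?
16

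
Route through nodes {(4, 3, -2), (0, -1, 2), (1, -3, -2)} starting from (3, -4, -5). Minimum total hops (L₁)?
25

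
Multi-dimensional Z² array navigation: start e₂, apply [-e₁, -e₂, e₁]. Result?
(0, 0)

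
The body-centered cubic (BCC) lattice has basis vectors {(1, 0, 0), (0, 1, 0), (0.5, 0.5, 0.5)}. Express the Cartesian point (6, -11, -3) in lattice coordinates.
9b₁ - 8b₂ - 6b₃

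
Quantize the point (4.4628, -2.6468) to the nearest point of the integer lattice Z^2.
(4, -3)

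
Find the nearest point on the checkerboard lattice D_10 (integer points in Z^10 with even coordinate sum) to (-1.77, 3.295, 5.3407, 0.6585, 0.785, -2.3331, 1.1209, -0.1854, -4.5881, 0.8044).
(-2, 3, 5, 1, 1, -2, 1, 0, -4, 1)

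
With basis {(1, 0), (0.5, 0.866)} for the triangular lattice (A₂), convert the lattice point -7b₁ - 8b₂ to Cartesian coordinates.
(-11, -6.928)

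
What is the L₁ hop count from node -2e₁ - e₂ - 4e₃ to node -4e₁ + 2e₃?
9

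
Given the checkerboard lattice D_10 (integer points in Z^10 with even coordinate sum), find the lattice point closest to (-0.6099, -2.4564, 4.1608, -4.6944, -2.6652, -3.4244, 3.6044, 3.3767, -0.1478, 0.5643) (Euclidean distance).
(-1, -2, 4, -5, -3, -3, 4, 3, 0, 1)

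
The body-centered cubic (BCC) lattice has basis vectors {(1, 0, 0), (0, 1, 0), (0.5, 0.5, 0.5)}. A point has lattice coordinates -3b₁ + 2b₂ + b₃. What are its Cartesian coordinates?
(-2.5, 2.5, 0.5)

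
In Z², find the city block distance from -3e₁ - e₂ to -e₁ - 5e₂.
6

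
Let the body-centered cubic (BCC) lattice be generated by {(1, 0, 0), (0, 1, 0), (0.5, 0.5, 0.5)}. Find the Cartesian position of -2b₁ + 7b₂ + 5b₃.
(0.5, 9.5, 2.5)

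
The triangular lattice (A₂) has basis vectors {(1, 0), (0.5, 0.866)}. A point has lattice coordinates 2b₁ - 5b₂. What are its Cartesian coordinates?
(-0.5, -4.33)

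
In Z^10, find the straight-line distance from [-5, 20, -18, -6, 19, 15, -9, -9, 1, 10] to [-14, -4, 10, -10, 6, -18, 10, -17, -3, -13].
60.7042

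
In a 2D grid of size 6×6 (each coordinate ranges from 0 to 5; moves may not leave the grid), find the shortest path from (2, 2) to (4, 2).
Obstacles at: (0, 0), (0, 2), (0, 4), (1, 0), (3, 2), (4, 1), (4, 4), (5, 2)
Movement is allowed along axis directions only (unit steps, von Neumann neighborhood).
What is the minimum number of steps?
4
(one shortest path: (2, 2) → (2, 3) → (3, 3) → (4, 3) → (4, 2))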